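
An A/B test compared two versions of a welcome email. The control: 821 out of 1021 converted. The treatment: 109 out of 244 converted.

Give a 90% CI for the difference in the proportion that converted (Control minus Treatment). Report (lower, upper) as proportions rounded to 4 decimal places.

(0.3012, 0.4136)

p̂₁ = 821/1021 = 0.8041 and p̂₂ = 109/244 = 0.4467.
SE₁ = √(p̂₁(1−p̂₁)/n₁) = √(0.8041·0.1959/1021) = 0.01242; SE₂ = √(0.4467·0.5533/244) = 0.03183.
Independent samples: SE of the difference = √(SE₁² + SE₂²) = √(0.0001542564 + 0.0010131489) = 0.03417.
z* for 90% confidence is 1.645, so the margin of error is 1.645 × 0.03417 = 0.05621.
Point estimate p̂₁ − p̂₂ = 0.8041 − 0.4467 = 0.3574.
0.3574 ± 0.05621 → (0.3012, 0.4136).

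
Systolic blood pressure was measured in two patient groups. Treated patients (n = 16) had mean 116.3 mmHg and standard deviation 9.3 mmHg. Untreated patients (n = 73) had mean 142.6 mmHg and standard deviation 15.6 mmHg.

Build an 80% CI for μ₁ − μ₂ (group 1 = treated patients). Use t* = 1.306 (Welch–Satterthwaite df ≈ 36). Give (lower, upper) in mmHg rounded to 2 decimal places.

(-30.16, -22.44)

Per-group SEs: s₁/√n₁ = 9.3/√16 = 2.3250, s₂/√n₂ = 15.6/√73 = 1.8258.
Unpooled SE of the difference: √(5.405625 + 3.33354564) = 2.9562.
Margin of error = t* · SE = 1.306 × 2.9562 = 3.8608.
x̄₁ − x̄₂ = 116.3 − 142.6 = -26.3000.
CI: -26.3000 ± 3.8608 = (-30.16, -22.44).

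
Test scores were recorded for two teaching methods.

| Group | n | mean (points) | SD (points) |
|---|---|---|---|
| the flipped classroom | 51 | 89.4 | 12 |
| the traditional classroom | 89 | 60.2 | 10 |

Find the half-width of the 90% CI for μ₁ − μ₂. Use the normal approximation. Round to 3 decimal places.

3.268

Per-group SEs: s₁/√n₁ = 12/√51 = 1.6803, s₂/√n₂ = 10/√89 = 1.0600.
Unpooled SE of the difference: √(2.82340809 + 1.1236) = 1.9867.
Margin of error = z* · SE = 1.645 × 1.9867 = 3.2681.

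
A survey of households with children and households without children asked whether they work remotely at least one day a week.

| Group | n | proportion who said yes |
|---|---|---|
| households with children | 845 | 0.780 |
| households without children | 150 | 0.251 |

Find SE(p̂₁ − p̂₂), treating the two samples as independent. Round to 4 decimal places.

SE₁ = √(p̂₁(1−p̂₁)/n₁) = √(0.7800·0.2200/845) = 0.01425; SE₂ = √(0.2510·0.7490/150) = 0.03540.
Independent samples: SE of the difference = √(SE₁² + SE₂²) = √(0.0002030625 + 0.00125316) = 0.03816.

0.0382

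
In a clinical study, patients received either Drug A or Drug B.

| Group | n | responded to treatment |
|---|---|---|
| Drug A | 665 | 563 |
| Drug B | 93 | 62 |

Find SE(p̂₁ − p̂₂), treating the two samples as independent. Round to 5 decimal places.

0.05084

Sample proportions: 563/665 = 0.8466, 62/93 = 0.6667.
Each SE is √(p̂(1−p̂)/n): √(0.8466·0.1534/665) = 0.01397 and √(0.6667·0.3333/93) = 0.04888.
SE(p̂₁ − p̂₂) = √(SE₁² + SE₂²) = √(0.0001951609 + 0.0023892544) = 0.05084, since the two samples are independent.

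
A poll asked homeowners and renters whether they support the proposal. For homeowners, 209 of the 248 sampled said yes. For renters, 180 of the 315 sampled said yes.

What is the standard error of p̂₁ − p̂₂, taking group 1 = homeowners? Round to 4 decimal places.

0.0362

p̂₁ = 209/248 = 0.8427 and p̂₂ = 180/315 = 0.5714.
SE₁ = √(p̂₁(1−p̂₁)/n₁) = √(0.8427·0.1573/248) = 0.02312; SE₂ = √(0.5714·0.4286/315) = 0.02788.
Independent samples: SE of the difference = √(SE₁² + SE₂²) = √(0.0005345344 + 0.0007772944) = 0.03622.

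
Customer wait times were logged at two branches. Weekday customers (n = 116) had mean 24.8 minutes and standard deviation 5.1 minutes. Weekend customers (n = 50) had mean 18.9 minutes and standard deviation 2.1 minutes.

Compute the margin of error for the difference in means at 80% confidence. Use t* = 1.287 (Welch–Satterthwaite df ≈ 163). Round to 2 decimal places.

Standard errors of each mean: 5.1/√116 = 0.4735 and 2.1/√50 = 0.2970.
SE(x̄₁ − x̄₂) = √(0.4735² + 0.2970²) = 0.5589 for independent samples with unequal variances.
With t* = 1.287, the margin is 1.287 × 0.5589 = 0.7193.

0.72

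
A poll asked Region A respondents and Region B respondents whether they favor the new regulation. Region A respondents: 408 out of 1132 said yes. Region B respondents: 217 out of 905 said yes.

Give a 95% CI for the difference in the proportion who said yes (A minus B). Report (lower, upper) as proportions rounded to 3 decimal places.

(0.081, 0.160)

p̂₁ = 408/1132 = 0.3604 and p̂₂ = 217/905 = 0.2398.
SE₁ = √(p̂₁(1−p̂₁)/n₁) = √(0.3604·0.6396/1132) = 0.01427; SE₂ = √(0.2398·0.7602/905) = 0.01419.
Independent samples: SE of the difference = √(SE₁² + SE₂²) = √(0.0002036329 + 0.0002013561) = 0.02012.
z* for 95% confidence is 1.960, so the margin of error is 1.960 × 0.02012 = 0.03944.
Point estimate p̂₁ − p̂₂ = 0.3604 − 0.2398 = 0.1206.
0.1206 ± 0.03944 → (0.081, 0.160).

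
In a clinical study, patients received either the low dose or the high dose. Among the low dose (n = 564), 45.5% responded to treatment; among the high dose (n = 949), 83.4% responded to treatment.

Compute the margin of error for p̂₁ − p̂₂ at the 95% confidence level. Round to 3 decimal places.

0.047

The two standard errors are √(0.4550×0.5450/564) = 0.02097 and √(0.8340×0.1660/949) = 0.01208.
Because the samples are independent, SE_diff = √(0.02097² + 0.01208²) = 0.02420.
Using z* = 1.960 for 95%, ME = 1.960 × 0.02420 = 0.04743.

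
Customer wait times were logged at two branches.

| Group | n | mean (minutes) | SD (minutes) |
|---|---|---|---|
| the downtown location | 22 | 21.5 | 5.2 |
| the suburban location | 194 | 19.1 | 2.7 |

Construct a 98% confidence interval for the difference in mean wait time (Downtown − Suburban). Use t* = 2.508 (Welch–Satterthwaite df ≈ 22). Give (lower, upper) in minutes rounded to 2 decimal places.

SE₁ = s₁/√n₁ = 5.2/√22 = 1.1086; SE₂ = 2.7/√194 = 0.1938.
Independent samples, unequal variances: SE_diff = √(SE₁² + SE₂²) = √(1.22899396 + 0.03755844) = 1.1254.
t* = 2.508, so margin of error = 2.508 × 1.1254 = 2.8225.
Difference in means = 21.5 − 19.1 = 2.4000.
2.4000 ± 2.8225 → (-0.42, 5.22).

(-0.42, 5.22)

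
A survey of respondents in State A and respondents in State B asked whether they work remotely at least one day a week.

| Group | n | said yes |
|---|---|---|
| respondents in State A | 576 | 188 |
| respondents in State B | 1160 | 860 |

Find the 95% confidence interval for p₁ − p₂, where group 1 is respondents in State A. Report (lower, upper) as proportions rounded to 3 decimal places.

(-0.461, -0.369)

First, p̂₁ = 188/576 = 0.3264; p̂₂ = 860/1160 = 0.7414.
The two standard errors are √(0.3264×0.6736/576) = 0.01954 and √(0.7414×0.2586/1160) = 0.01286.
Because the samples are independent, SE_diff = √(0.01954² + 0.01286²) = 0.02339.
Using z* = 1.960 for 95%, ME = 1.960 × 0.02339 = 0.04584.
p̂₁ − p̂₂ = -0.4150; interval -0.4150 ± 0.04584 gives (-0.461, -0.369).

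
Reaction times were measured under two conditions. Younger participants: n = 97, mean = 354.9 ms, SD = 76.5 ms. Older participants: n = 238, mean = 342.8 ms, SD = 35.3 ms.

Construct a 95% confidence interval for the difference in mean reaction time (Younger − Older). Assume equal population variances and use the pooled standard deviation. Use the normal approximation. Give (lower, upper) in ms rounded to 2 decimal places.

s_p = √[((n₁−1)s₁² + (n₂−1)s₂²)/(n₁+n₂−2)] = √[(96·76.5² + 237·35.3²)/333] = 50.7345.
SE = 50.7345·√(1/97 + 1/238) = 6.1116.
With z* = 1.960, margin = 1.960 × 6.1116 = 11.9787.
x̄₁ − x̄₂ = 354.9 − 342.8 = 12.1000; interval 12.1000 ± 11.9787 = (0.12, 24.08).

(0.12, 24.08)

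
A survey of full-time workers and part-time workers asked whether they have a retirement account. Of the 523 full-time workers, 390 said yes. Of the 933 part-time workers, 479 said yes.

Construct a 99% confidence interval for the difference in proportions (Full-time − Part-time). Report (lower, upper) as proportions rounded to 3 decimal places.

Sample proportions: 390/523 = 0.7457, 479/933 = 0.5134.
Each SE is √(p̂(1−p̂)/n): √(0.7457·0.2543/523) = 0.01904 and √(0.5134·0.4866/933) = 0.01636.
SE(p̂₁ − p̂₂) = √(SE₁² + SE₂²) = √(0.0003625216 + 0.0002676496) = 0.02510, since the two samples are independent.
At 99% confidence z* = 2.576; margin = 2.576 × 0.02510 = 0.06466.
The difference is 0.7457 − 0.5134 = 0.2323, so the interval is 0.2323 ± 0.06466 = (0.168, 0.297).

(0.168, 0.297)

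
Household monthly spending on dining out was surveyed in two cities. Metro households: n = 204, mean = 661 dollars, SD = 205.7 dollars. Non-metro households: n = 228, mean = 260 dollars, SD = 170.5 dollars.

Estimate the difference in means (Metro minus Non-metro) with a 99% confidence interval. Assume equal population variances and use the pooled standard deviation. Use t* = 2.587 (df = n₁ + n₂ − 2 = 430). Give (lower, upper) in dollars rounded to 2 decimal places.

s_p = √[((n₁−1)s₁² + (n₂−1)s₂²)/(n₁+n₂−2)] = √[(203·205.7² + 227·170.5²)/430] = 187.9410.
SE = 187.9410·√(1/204 + 1/228) = 18.1126.
With t* = 2.587, margin = 2.587 × 18.1126 = 46.8573.
x̄₁ − x̄₂ = 661 − 260 = 401.0000; interval 401.0000 ± 46.8573 = (354.14, 447.86).

(354.14, 447.86)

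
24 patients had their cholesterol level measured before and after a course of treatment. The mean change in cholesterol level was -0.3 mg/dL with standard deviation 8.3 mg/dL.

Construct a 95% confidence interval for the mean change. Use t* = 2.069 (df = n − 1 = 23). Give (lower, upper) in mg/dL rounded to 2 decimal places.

(-3.81, 3.21)

This is a matched-pairs design, so SE = s_d/√n = 8.3/√24 = 1.6942.
Margin = 2.069 × 1.6942 = 3.5053; the interval is -0.3 ± 3.5053 = (-3.81, 3.21).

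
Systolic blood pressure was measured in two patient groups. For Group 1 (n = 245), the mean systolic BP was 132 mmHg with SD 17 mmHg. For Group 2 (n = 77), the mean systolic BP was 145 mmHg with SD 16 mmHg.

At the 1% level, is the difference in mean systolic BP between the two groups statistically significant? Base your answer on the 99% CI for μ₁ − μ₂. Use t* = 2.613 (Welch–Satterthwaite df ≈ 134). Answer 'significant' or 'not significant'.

significant

SE₁ = s₁/√n₁ = 17/√245 = 1.0861; SE₂ = 16/√77 = 1.8234.
Independent samples, unequal variances: SE_diff = √(SE₁² + SE₂²) = √(1.17961321 + 3.32478756) = 2.1224.
t* = 2.613, so margin of error = 2.613 × 2.1224 = 5.5458.
Difference in means = 132 − 145 = -13.0000.
-13.0000 ± 5.5458 → (-18.5458, -7.4542).
The interval (-18.5458, -7.4542) does not contain 0, so the difference is significant.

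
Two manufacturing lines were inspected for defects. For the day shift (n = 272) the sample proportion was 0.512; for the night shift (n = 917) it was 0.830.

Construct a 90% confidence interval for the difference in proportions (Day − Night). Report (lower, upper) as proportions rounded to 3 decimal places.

(-0.372, -0.264)

SE₁ = √(p̂₁(1−p̂₁)/n₁) = √(0.5120·0.4880/272) = 0.03031; SE₂ = √(0.8300·0.1700/917) = 0.01240.
Independent samples: SE of the difference = √(SE₁² + SE₂²) = √(0.0009186961 + 0.00015376) = 0.03275.
z* for 90% confidence is 1.645, so the margin of error is 1.645 × 0.03275 = 0.05387.
Point estimate p̂₁ − p̂₂ = 0.5120 − 0.8300 = -0.3180.
-0.3180 ± 0.05387 → (-0.372, -0.264).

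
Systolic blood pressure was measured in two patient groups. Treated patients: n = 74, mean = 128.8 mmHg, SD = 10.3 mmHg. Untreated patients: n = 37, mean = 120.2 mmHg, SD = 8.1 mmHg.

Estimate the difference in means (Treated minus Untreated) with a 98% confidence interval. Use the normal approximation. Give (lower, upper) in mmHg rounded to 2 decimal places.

Standard errors of each mean: 10.3/√74 = 1.1974 and 8.1/√37 = 1.3316.
SE(x̄₁ − x̄₂) = √(1.1974² + 1.3316²) = 1.7908 for independent samples with unequal variances.
With z* = 2.326, the margin is 2.326 × 1.7908 = 4.1654.
x̄₁ − x̄₂ = 128.8 − 120.2 = 8.6000; the interval is 8.6000 ± 4.1654 = (4.43, 12.77).

(4.43, 12.77)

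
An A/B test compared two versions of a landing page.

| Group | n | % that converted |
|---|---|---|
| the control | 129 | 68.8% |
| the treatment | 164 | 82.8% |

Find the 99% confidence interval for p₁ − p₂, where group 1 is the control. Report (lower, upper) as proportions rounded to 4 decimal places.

(-0.2696, -0.0104)

Each SE is √(p̂(1−p̂)/n): √(0.6880·0.3120/129) = 0.04079 and √(0.8280·0.1720/164) = 0.02947.
SE(p̂₁ − p̂₂) = √(SE₁² + SE₂²) = √(0.0016638241 + 0.0008684809) = 0.05032, since the two samples are independent.
At 99% confidence z* = 2.576; margin = 2.576 × 0.05032 = 0.12962.
The difference is 0.6880 − 0.8280 = -0.1400, so the interval is -0.1400 ± 0.12962 = (-0.2696, -0.0104).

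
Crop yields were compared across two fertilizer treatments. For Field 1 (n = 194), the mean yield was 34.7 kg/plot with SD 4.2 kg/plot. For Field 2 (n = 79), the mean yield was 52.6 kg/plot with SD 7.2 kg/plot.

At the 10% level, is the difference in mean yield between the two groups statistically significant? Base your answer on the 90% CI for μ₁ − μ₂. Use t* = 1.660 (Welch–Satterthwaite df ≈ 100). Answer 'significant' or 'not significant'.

significant

Per-group SEs: s₁/√n₁ = 4.2/√194 = 0.3015, s₂/√n₂ = 7.2/√79 = 0.8101.
Unpooled SE of the difference: √(0.09090225 + 0.65626201) = 0.8644.
Margin of error = t* · SE = 1.660 × 0.8644 = 1.4349.
x̄₁ − x̄₂ = 34.7 − 52.6 = -17.9000.
CI: -17.9000 ± 1.4349 = (-19.3349, -16.4651).
The interval (-19.3349, -16.4651) does not contain 0, so the difference is significant.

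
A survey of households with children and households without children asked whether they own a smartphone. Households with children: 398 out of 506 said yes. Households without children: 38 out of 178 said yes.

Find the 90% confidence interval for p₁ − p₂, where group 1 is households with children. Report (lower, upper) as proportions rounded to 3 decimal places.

(0.514, 0.632)

p̂₁ = 398/506 = 0.7866 and p̂₂ = 38/178 = 0.2135.
SE₁ = √(p̂₁(1−p̂₁)/n₁) = √(0.7866·0.2134/506) = 0.01821; SE₂ = √(0.2135·0.7865/178) = 0.03071.
Independent samples: SE of the difference = √(SE₁² + SE₂²) = √(0.0003316041 + 0.0009431041) = 0.03570.
z* for 90% confidence is 1.645, so the margin of error is 1.645 × 0.03570 = 0.05873.
Point estimate p̂₁ − p̂₂ = 0.7866 − 0.2135 = 0.5731.
0.5731 ± 0.05873 → (0.514, 0.632).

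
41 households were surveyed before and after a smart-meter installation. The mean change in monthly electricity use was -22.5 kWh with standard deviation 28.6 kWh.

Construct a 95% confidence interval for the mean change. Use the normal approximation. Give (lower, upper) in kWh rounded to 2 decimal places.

This is a matched-pairs design, so SE = s_d/√n = 28.6/√41 = 4.4666.
Margin = 1.960 × 4.4666 = 8.7545; the interval is -22.5 ± 8.7545 = (-31.25, -13.75).

(-31.25, -13.75)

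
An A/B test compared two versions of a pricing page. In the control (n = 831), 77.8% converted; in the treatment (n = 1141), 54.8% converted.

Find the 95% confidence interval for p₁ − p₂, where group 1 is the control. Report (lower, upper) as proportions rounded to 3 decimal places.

(0.190, 0.270)

Each SE is √(p̂(1−p̂)/n): √(0.7780·0.2220/831) = 0.01442 and √(0.5480·0.4520/1141) = 0.01473.
SE(p̂₁ − p̂₂) = √(SE₁² + SE₂²) = √(0.0002079364 + 0.0002169729) = 0.02061, since the two samples are independent.
At 95% confidence z* = 1.960; margin = 1.960 × 0.02061 = 0.04040.
The difference is 0.7780 − 0.5480 = 0.2300, so the interval is 0.2300 ± 0.04040 = (0.190, 0.270).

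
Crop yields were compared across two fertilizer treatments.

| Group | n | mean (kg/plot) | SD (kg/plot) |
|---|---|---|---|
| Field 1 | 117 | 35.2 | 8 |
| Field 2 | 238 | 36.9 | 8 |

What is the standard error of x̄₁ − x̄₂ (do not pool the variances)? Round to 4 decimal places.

Per-group SEs: s₁/√n₁ = 8/√117 = 0.7396, s₂/√n₂ = 8/√238 = 0.5186.
Unpooled SE of the difference: √(0.54700816 + 0.26894596) = 0.9033.

0.9033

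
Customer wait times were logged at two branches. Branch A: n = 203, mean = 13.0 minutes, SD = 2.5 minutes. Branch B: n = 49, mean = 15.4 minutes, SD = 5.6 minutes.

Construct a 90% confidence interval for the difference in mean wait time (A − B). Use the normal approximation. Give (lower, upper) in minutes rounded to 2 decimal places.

Per-group SEs: s₁/√n₁ = 2.5/√203 = 0.1755, s₂/√n₂ = 5.6/√49 = 0.8000.
Unpooled SE of the difference: √(0.03080025 + 0.64) = 0.8190.
Margin of error = z* · SE = 1.645 × 0.8190 = 1.3473.
x̄₁ − x̄₂ = 13.0 − 15.4 = -2.4000.
CI: -2.4000 ± 1.3473 = (-3.75, -1.05).

(-3.75, -1.05)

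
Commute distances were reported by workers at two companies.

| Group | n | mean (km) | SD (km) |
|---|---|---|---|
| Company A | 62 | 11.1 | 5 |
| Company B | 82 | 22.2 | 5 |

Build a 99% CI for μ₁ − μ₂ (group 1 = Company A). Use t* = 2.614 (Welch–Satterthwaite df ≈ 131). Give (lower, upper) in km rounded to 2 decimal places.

Standard errors of each mean: 5/√62 = 0.6350 and 5/√82 = 0.5522.
SE(x̄₁ − x̄₂) = √(0.6350² + 0.5522²) = 0.8415 for independent samples with unequal variances.
With t* = 2.614, the margin is 2.614 × 0.8415 = 2.1997.
x̄₁ − x̄₂ = 11.1 − 22.2 = -11.1000; the interval is -11.1000 ± 2.1997 = (-13.30, -8.90).

(-13.30, -8.90)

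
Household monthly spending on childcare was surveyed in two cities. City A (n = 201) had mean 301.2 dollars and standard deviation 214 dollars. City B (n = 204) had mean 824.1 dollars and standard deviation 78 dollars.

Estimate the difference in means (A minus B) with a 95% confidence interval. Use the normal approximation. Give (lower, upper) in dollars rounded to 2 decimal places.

Per-group SEs: s₁/√n₁ = 214/√201 = 15.0944, s₂/√n₂ = 78/√204 = 5.4611.
Unpooled SE of the difference: √(227.84091136 + 29.82361321) = 16.0519.
Margin of error = z* · SE = 1.960 × 16.0519 = 31.4617.
x̄₁ − x̄₂ = 301.2 − 824.1 = -522.9000.
CI: -522.9000 ± 31.4617 = (-554.36, -491.44).

(-554.36, -491.44)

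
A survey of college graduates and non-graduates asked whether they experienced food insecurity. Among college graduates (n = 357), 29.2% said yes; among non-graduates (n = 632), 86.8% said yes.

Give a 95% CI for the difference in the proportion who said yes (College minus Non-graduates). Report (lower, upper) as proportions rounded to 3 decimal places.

(-0.630, -0.522)

The two standard errors are √(0.2920×0.7080/357) = 0.02406 and √(0.8680×0.1320/632) = 0.01346.
Because the samples are independent, SE_diff = √(0.02406² + 0.01346²) = 0.02757.
Using z* = 1.960 for 95%, ME = 1.960 × 0.02757 = 0.05404.
p̂₁ − p̂₂ = -0.5760; interval -0.5760 ± 0.05404 gives (-0.630, -0.522).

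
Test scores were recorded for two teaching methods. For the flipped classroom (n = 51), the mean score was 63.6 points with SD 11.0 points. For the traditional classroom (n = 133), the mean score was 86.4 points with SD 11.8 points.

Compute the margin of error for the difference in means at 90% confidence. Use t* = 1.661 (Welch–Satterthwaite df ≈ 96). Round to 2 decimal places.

3.07

Standard errors of each mean: 11.0/√51 = 1.5403 and 11.8/√133 = 1.0232.
SE(x̄₁ − x̄₂) = √(1.5403² + 1.0232²) = 1.8492 for independent samples with unequal variances.
With t* = 1.661, the margin is 1.661 × 1.8492 = 3.0715.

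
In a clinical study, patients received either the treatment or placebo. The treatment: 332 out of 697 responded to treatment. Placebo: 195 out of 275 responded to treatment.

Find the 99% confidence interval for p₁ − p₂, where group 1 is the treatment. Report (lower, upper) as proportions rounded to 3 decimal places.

Sample proportions: 332/697 = 0.4763, 195/275 = 0.7091.
Each SE is √(p̂(1−p̂)/n): √(0.4763·0.5237/697) = 0.01892 and √(0.7091·0.2909/275) = 0.02739.
SE(p̂₁ − p̂₂) = √(SE₁² + SE₂²) = √(0.0003579664 + 0.0007502121) = 0.03329, since the two samples are independent.
At 99% confidence z* = 2.576; margin = 2.576 × 0.03329 = 0.08576.
The difference is 0.4763 − 0.7091 = -0.2328, so the interval is -0.2328 ± 0.08576 = (-0.319, -0.147).

(-0.319, -0.147)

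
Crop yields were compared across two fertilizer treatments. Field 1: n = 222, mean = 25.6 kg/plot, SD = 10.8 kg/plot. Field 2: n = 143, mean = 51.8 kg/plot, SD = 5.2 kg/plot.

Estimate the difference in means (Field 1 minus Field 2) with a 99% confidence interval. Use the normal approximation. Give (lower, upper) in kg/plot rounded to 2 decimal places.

Standard errors of each mean: 10.8/√222 = 0.7248 and 5.2/√143 = 0.4348.
SE(x̄₁ − x̄₂) = √(0.7248² + 0.4348²) = 0.8452 for independent samples with unequal variances.
With z* = 2.576, the margin is 2.576 × 0.8452 = 2.1772.
x̄₁ − x̄₂ = 25.6 − 51.8 = -26.2000; the interval is -26.2000 ± 2.1772 = (-28.38, -24.02).

(-28.38, -24.02)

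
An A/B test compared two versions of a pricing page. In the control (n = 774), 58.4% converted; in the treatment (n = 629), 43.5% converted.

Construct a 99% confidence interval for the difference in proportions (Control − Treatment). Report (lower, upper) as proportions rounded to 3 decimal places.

(0.081, 0.217)

Each SE is √(p̂(1−p̂)/n): √(0.5840·0.4160/774) = 0.01772 and √(0.4350·0.5650/629) = 0.01977.
SE(p̂₁ − p̂₂) = √(SE₁² + SE₂²) = √(0.0003139984 + 0.0003908529) = 0.02655, since the two samples are independent.
At 99% confidence z* = 2.576; margin = 2.576 × 0.02655 = 0.06839.
The difference is 0.5840 − 0.4350 = 0.1490, so the interval is 0.1490 ± 0.06839 = (0.081, 0.217).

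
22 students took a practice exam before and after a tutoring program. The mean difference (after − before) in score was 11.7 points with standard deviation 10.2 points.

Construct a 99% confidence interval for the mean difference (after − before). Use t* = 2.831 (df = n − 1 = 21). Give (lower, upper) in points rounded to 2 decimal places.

Paired design: SE = s_d/√n = 10.2/√22 = 2.1746.
t* = 2.831; margin of error = 2.831 × 2.1746 = 6.1563.
11.7 ± 6.1563 → (5.54, 17.86).

(5.54, 17.86)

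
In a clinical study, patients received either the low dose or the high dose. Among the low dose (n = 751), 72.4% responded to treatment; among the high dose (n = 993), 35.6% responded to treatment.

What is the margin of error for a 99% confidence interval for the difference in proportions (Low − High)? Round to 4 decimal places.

The two standard errors are √(0.7240×0.2760/751) = 0.01631 and √(0.3560×0.6440/993) = 0.01519.
Because the samples are independent, SE_diff = √(0.01631² + 0.01519²) = 0.02229.
Using z* = 2.576 for 99%, ME = 2.576 × 0.02229 = 0.05742.

0.0574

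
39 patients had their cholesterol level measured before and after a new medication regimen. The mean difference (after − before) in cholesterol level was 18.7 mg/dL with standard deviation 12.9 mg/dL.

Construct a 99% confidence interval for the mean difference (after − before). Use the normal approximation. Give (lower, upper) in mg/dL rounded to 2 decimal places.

(13.38, 24.02)

This is a matched-pairs design, so SE = s_d/√n = 12.9/√39 = 2.0657.
Margin = 2.576 × 2.0657 = 5.3212; the interval is 18.7 ± 5.3212 = (13.38, 24.02).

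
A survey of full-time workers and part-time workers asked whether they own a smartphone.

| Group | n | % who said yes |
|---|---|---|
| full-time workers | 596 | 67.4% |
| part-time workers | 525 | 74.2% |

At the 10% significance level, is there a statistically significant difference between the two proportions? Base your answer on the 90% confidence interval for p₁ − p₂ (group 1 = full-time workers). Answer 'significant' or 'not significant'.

significant

The two standard errors are √(0.6740×0.3260/596) = 0.01920 and √(0.7420×0.2580/525) = 0.01910.
Because the samples are independent, SE_diff = √(0.01920² + 0.01910²) = 0.02708.
Using z* = 1.645 for 90%, ME = 1.645 × 0.02708 = 0.04455.
p̂₁ − p̂₂ = -0.0680; interval -0.0680 ± 0.04455 gives (-0.11255, -0.02345).
The interval (-0.11255, -0.02345) does not contain 0, so the difference is significant.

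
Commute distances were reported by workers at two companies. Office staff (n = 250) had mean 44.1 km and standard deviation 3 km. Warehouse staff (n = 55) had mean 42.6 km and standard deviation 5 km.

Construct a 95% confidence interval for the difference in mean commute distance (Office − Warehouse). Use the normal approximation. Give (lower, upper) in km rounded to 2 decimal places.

Standard errors of each mean: 3/√250 = 0.1897 and 5/√55 = 0.6742.
SE(x̄₁ − x̄₂) = √(0.1897² + 0.6742²) = 0.7004 for independent samples with unequal variances.
With z* = 1.960, the margin is 1.960 × 0.7004 = 1.3728.
x̄₁ − x̄₂ = 44.1 − 42.6 = 1.5000; the interval is 1.5000 ± 1.3728 = (0.13, 2.87).

(0.13, 2.87)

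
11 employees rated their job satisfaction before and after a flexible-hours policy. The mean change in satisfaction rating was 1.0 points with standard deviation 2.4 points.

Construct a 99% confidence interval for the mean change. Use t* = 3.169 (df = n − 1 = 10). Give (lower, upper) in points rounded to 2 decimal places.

(-1.29, 3.29)

Paired design: SE = s_d/√n = 2.4/√11 = 0.7236.
t* = 3.169; margin of error = 3.169 × 0.7236 = 2.2931.
1.0 ± 2.2931 → (-1.29, 3.29).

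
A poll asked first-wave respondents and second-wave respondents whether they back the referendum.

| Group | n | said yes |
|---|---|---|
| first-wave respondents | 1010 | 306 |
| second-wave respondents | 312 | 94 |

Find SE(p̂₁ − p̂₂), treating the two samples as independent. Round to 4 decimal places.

0.0297

First, p̂₁ = 306/1010 = 0.3030; p̂₂ = 94/312 = 0.3013.
The two standard errors are √(0.3030×0.6970/1010) = 0.01446 and √(0.3013×0.6987/312) = 0.02598.
Because the samples are independent, SE_diff = √(0.01446² + 0.02598²) = 0.02973.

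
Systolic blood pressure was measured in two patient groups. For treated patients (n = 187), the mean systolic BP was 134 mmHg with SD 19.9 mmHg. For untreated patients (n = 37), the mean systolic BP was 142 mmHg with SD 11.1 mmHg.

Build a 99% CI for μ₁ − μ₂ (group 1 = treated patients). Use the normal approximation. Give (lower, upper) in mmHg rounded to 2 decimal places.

Per-group SEs: s₁/√n₁ = 19.9/√187 = 1.4552, s₂/√n₂ = 11.1/√37 = 1.8248.
Unpooled SE of the difference: √(2.11760704 + 3.32989504) = 2.3340.
Margin of error = z* · SE = 2.576 × 2.3340 = 6.0124.
x̄₁ − x̄₂ = 134 − 142 = -8.0000.
CI: -8.0000 ± 6.0124 = (-14.01, -1.99).

(-14.01, -1.99)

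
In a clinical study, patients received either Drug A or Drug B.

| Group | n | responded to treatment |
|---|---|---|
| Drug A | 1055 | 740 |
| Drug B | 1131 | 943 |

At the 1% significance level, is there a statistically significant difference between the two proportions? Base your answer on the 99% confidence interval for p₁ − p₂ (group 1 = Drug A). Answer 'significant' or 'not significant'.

significant

p̂₁ = 740/1055 = 0.7014 and p̂₂ = 943/1131 = 0.8338.
SE₁ = √(p̂₁(1−p̂₁)/n₁) = √(0.7014·0.2986/1055) = 0.01409; SE₂ = √(0.8338·0.1662/1131) = 0.01107.
Independent samples: SE of the difference = √(SE₁² + SE₂²) = √(0.0001985281 + 0.0001225449) = 0.01792.
z* for 99% confidence is 2.576, so the margin of error is 2.576 × 0.01792 = 0.04616.
Point estimate p̂₁ − p̂₂ = 0.7014 − 0.8338 = -0.1324.
-0.1324 ± 0.04616 → (-0.17856, -0.08624).
The interval (-0.17856, -0.08624) does not contain 0, so the difference is significant.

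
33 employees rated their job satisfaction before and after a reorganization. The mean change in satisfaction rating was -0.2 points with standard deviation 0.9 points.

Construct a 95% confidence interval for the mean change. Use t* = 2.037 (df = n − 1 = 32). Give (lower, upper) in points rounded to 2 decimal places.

This is a matched-pairs design, so SE = s_d/√n = 0.9/√33 = 0.1567.
Margin = 2.037 × 0.1567 = 0.3192; the interval is -0.2 ± 0.3192 = (-0.52, 0.12).

(-0.52, 0.12)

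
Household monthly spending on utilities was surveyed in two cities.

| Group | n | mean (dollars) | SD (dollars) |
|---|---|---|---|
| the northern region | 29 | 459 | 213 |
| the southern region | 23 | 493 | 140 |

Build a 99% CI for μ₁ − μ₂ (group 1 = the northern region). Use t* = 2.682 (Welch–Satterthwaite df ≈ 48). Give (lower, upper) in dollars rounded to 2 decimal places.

Per-group SEs: s₁/√n₁ = 213/√29 = 39.5531, s₂/√n₂ = 140/√23 = 29.1920.
Unpooled SE of the difference: √(1564.44771961 + 852.172864) = 49.1591.
Margin of error = t* · SE = 2.682 × 49.1591 = 131.8447.
x̄₁ − x̄₂ = 459 − 493 = -34.0000.
CI: -34.0000 ± 131.8447 = (-165.84, 97.84).

(-165.84, 97.84)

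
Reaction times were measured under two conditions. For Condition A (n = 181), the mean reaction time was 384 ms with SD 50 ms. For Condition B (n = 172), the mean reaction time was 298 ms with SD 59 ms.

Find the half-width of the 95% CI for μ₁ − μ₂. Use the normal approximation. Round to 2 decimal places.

11.44

Standard errors of each mean: 50/√181 = 3.7165 and 59/√172 = 4.4987.
SE(x̄₁ − x̄₂) = √(3.7165² + 4.4987²) = 5.8353 for independent samples with unequal variances.
With z* = 1.960, the margin is 1.960 × 5.8353 = 11.4372.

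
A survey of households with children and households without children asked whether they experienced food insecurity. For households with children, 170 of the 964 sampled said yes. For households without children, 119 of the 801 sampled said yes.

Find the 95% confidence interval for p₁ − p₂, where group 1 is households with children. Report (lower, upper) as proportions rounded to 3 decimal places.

Sample proportions: 170/964 = 0.1763, 119/801 = 0.1486.
Each SE is √(p̂(1−p̂)/n): √(0.1763·0.8237/964) = 0.01227 and √(0.1486·0.8514/801) = 0.01257.
SE(p̂₁ − p̂₂) = √(SE₁² + SE₂²) = √(0.0001505529 + 0.0001580049) = 0.01757, since the two samples are independent.
At 95% confidence z* = 1.960; margin = 1.960 × 0.01757 = 0.03444.
The difference is 0.1763 − 0.1486 = 0.0277, so the interval is 0.0277 ± 0.03444 = (-0.007, 0.062).

(-0.007, 0.062)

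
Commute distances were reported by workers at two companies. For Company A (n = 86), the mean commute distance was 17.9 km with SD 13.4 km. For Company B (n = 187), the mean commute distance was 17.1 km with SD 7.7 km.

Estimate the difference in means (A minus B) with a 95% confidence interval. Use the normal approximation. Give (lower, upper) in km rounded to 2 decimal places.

Per-group SEs: s₁/√n₁ = 13.4/√86 = 1.4450, s₂/√n₂ = 7.7/√187 = 0.5631.
Unpooled SE of the difference: √(2.088025 + 0.31708161) = 1.5508.
Margin of error = z* · SE = 1.960 × 1.5508 = 3.0396.
x̄₁ − x̄₂ = 17.9 − 17.1 = 0.8000.
CI: 0.8000 ± 3.0396 = (-2.24, 3.84).

(-2.24, 3.84)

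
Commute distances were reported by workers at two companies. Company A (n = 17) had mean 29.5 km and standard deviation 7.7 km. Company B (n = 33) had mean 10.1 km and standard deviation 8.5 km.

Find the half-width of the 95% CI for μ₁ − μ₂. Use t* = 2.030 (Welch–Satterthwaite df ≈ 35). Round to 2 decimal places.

Standard errors of each mean: 7.7/√17 = 1.8675 and 8.5/√33 = 1.4797.
SE(x̄₁ − x̄₂) = √(1.8675² + 1.4797²) = 2.3827 for independent samples with unequal variances.
With t* = 2.030, the margin is 2.030 × 2.3827 = 4.8369.

4.84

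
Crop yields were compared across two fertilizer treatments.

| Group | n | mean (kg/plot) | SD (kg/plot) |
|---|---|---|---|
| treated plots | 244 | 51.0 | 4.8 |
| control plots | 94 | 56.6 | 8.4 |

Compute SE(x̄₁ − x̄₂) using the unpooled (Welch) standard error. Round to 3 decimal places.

SE₁ = s₁/√n₁ = 4.8/√244 = 0.3073; SE₂ = 8.4/√94 = 0.8664.
Independent samples, unequal variances: SE_diff = √(SE₁² + SE₂²) = √(0.09443329 + 0.75064896) = 0.9193.

0.919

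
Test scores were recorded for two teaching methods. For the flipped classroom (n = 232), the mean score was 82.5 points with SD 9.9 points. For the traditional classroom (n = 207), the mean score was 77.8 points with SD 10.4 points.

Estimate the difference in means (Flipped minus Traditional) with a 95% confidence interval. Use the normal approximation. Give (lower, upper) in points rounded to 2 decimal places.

(2.79, 6.61)

SE₁ = s₁/√n₁ = 9.9/√232 = 0.6500; SE₂ = 10.4/√207 = 0.7228.
Independent samples, unequal variances: SE_diff = √(SE₁² + SE₂²) = √(0.4225 + 0.52243984) = 0.9721.
z* = 1.960, so margin of error = 1.960 × 0.9721 = 1.9053.
Difference in means = 82.5 − 77.8 = 4.7000.
4.7000 ± 1.9053 → (2.79, 6.61).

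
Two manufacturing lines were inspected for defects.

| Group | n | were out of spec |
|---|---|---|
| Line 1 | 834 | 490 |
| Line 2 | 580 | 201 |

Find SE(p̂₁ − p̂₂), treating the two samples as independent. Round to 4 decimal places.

Sample proportions: 490/834 = 0.5875, 201/580 = 0.3466.
Each SE is √(p̂(1−p̂)/n): √(0.5875·0.4125/834) = 0.01705 and √(0.3466·0.6534/580) = 0.01976.
SE(p̂₁ − p̂₂) = √(SE₁² + SE₂²) = √(0.0002907025 + 0.0003904576) = 0.02610, since the two samples are independent.

0.0261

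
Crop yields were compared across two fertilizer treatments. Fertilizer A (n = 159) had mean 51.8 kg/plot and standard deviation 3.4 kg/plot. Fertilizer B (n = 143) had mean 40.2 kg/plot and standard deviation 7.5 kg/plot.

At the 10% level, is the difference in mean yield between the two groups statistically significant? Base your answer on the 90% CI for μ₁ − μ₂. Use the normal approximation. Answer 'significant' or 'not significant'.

significant

Per-group SEs: s₁/√n₁ = 3.4/√159 = 0.2696, s₂/√n₂ = 7.5/√143 = 0.6272.
Unpooled SE of the difference: √(0.07268416 + 0.39337984) = 0.6827.
Margin of error = z* · SE = 1.645 × 0.6827 = 1.1230.
x̄₁ − x̄₂ = 51.8 − 40.2 = 11.6000.
CI: 11.6000 ± 1.1230 = (10.4770, 12.7230).
The interval (10.4770, 12.7230) does not contain 0, so the difference is significant.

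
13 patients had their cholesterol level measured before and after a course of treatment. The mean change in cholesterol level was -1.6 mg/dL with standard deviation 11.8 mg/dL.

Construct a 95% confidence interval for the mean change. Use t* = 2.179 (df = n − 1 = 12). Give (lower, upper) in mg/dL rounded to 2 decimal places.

Paired design: SE = s_d/√n = 11.8/√13 = 3.2727.
t* = 2.179; margin of error = 2.179 × 3.2727 = 7.1312.
-1.6 ± 7.1312 → (-8.73, 5.53).

(-8.73, 5.53)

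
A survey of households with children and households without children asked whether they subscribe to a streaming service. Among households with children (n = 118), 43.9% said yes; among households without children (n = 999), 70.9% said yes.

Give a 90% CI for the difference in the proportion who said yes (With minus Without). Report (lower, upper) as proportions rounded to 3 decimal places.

(-0.349, -0.191)

The two standard errors are √(0.4390×0.5610/118) = 0.04568 and √(0.7090×0.2910/999) = 0.01437.
Because the samples are independent, SE_diff = √(0.04568² + 0.01437²) = 0.04789.
Using z* = 1.645 for 90%, ME = 1.645 × 0.04789 = 0.07878.
p̂₁ − p̂₂ = -0.2700; interval -0.2700 ± 0.07878 gives (-0.349, -0.191).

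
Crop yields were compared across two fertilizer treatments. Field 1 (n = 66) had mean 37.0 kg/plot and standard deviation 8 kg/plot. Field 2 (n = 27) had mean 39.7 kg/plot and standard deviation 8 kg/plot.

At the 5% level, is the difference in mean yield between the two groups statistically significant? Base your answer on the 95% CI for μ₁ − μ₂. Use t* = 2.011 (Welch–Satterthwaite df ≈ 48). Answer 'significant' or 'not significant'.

SE₁ = s₁/√n₁ = 8/√66 = 0.9847; SE₂ = 8/√27 = 1.5396.
Independent samples, unequal variances: SE_diff = √(SE₁² + SE₂²) = √(0.96963409 + 2.37036816) = 1.8276.
t* = 2.011, so margin of error = 2.011 × 1.8276 = 3.6753.
Difference in means = 37.0 − 39.7 = -2.7000.
-2.7000 ± 3.6753 → (-6.3753, 0.9753).
The interval (-6.3753, 0.9753) contains 0, so the difference is not significant.

not significant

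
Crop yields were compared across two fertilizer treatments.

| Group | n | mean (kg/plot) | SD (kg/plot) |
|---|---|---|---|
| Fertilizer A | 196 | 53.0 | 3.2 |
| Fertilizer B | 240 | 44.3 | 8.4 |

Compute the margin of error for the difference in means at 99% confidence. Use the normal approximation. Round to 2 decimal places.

1.52

Standard errors of each mean: 3.2/√196 = 0.2286 and 8.4/√240 = 0.5422.
SE(x̄₁ − x̄₂) = √(0.2286² + 0.5422²) = 0.5884 for independent samples with unequal variances.
With z* = 2.576, the margin is 2.576 × 0.5884 = 1.5157.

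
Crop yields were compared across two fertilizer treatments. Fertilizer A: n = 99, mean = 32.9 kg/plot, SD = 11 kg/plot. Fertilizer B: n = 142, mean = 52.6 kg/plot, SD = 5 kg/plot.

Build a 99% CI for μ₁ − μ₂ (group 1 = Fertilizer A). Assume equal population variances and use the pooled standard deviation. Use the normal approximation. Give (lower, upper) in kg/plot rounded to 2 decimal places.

Pooled variance s_p² = [98·11² + 141·5²] / (99+142−2) = 64.3640, so s_p = 8.0227.
SE_diff = s_p·√(1/n₁ + 1/n₂) = 8.0227·√(1/99 + 1/142) = 1.0504.
z* = 2.576; margin = 2.576 × 1.0504 = 2.7058.
Difference = 32.9 − 52.6 = -19.7000.
-19.7000 ± 2.7058 → (-22.41, -16.99).

(-22.41, -16.99)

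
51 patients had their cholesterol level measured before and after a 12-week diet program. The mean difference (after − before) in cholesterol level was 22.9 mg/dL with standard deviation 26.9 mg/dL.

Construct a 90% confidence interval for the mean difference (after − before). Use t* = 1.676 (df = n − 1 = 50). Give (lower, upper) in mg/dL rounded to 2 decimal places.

Paired design: SE = s_d/√n = 26.9/√51 = 3.7668.
t* = 1.676; margin of error = 1.676 × 3.7668 = 6.3132.
22.9 ± 6.3132 → (16.59, 29.21).

(16.59, 29.21)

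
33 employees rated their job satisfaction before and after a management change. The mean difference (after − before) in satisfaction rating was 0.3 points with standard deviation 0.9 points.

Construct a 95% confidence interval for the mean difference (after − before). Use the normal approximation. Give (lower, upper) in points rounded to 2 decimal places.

(-0.01, 0.61)

Paired design: SE = s_d/√n = 0.9/√33 = 0.1567.
z* = 1.960; margin of error = 1.960 × 0.1567 = 0.3071.
0.3 ± 0.3071 → (-0.01, 0.61).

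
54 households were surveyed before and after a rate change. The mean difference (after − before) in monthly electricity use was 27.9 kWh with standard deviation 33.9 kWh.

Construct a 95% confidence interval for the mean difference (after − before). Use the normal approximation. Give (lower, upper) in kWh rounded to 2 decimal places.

(18.86, 36.94)

This is a matched-pairs design, so SE = s_d/√n = 33.9/√54 = 4.6132.
Margin = 1.960 × 4.6132 = 9.0419; the interval is 27.9 ± 9.0419 = (18.86, 36.94).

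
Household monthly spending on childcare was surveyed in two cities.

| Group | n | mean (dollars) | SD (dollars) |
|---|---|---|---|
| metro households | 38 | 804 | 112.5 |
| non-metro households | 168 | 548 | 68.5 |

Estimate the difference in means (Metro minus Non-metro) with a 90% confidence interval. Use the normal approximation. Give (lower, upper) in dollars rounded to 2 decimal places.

Standard errors of each mean: 112.5/√38 = 18.2499 and 68.5/√168 = 5.2849.
SE(x̄₁ − x̄₂) = √(18.2499² + 5.2849²) = 18.9997 for independent samples with unequal variances.
With z* = 1.645, the margin is 1.645 × 18.9997 = 31.2545.
x̄₁ − x̄₂ = 804 − 548 = 256.0000; the interval is 256.0000 ± 31.2545 = (224.75, 287.25).

(224.75, 287.25)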